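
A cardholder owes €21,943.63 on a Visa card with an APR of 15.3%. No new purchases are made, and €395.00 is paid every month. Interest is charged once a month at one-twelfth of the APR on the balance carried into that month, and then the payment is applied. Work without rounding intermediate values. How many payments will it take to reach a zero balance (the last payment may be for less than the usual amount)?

Monthly rate r = 15.3%/12 = 1.275% = 0.01275.
Recurrence: B ← B·(1+r) − €395.00.
Month 1: interest €279.78; balance after payment €21,828.41.
Month 2: interest €278.31; balance after payment €21,711.72.
Closed form: n = −ln(1 − rB₀/P)/ln(1+r) = −ln(0.29169)/ln(1.01275) ≈ 97.246, so the balance reaches zero during payment 98.

98 payments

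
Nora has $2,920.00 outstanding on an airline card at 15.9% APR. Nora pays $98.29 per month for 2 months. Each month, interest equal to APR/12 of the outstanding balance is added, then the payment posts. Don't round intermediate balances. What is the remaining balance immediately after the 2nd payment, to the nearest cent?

Monthly rate r = 15.9%/12 = 1.325% = 0.01325.
Each month: B ← B·(1+r) − $98.29.
Month 1: interest $38.69; balance after payment $2,860.40.
Month 2: interest $37.90; balance after payment $2,800.01.

$2,800.01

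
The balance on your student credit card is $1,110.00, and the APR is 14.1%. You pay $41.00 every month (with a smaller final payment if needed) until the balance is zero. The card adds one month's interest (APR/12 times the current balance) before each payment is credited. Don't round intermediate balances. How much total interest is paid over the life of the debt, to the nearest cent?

Monthly rate r = 14.1%/12 = 1.175% = 0.01175.
Payoff takes n = ⌈−ln(1 − rB₀/P)/ln(1+r)⌉ = ⌈32.777⌉ = 33 payments; the last is $31.91.
Total paid = 32·$41.00 + $31.91 = $1,343.91.
Total interest = total paid − principal = $1,343.91 − $1,110.00 = $233.91.

$233.91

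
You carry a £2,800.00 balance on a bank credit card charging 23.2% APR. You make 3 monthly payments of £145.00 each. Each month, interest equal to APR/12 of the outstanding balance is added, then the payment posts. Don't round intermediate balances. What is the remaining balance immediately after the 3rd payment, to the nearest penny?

Monthly rate r = 23.2%/12 = 1.93333% = 0.0193333.
Each month: B ← B·(1+r) − £145.00.
Month 1: interest £54.13; balance after payment £2,709.13.
Month 2: interest £52.38; balance after payment £2,616.51.
Month 3: interest £50.59; balance after payment £2,522.10.

£2,522.10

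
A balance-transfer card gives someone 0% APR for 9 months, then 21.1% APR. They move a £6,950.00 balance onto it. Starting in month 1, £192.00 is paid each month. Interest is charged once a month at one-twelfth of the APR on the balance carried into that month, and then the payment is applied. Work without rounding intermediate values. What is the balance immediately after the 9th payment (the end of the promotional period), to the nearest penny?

£5,222.00

Promo months 1–9 at r₀ = 0%/12 = 0; months 10+ at r₁ = 21.1%/12 = 0.0175833.
After month 9 (no interest yet): B = £6,950.00 − 9·£192.00 = £5,222.00.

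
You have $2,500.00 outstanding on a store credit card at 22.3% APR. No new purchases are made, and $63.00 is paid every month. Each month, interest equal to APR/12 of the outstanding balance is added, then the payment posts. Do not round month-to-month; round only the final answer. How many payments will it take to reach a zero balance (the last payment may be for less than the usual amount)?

Monthly rate r = 22.3%/12 = 1.85833% = 0.0185833.
Recurrence: B ← B·(1+r) − $63.00.
Month 1: interest $46.46; balance after payment $2,483.46.
Month 2: interest $46.15; balance after payment $2,466.61.
Closed form: n = −ln(1 − rB₀/P)/ln(1+r) = −ln(0.26257)/ln(1.01858) ≈ 72.626, so the balance reaches zero during payment 73.

73 payments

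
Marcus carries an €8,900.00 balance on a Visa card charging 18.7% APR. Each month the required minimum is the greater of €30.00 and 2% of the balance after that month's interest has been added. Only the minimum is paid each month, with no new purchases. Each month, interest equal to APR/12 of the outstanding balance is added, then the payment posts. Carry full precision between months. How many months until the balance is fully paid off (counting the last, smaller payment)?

Monthly rate r = 18.7%/12 = 1.55833% = 0.0155833.
While 2% of the post-interest balance exceeds €30.00, each month B ← (B·(1+r))·(1 − 0.02), i.e. B shrinks by the factor (1+r)·0.98 = 0.99527.
This holds for months 1–379. Entering month 380 the balance is €1,476.63; 2% of the post-interest balance is now below €30.00, so the flat €30.00 minimum applies from here.
From month 380 a fixed €30.00 at rate r clears €1,476.63 in 95 more payments. Total: 379 + 95 = 474 months.

474 months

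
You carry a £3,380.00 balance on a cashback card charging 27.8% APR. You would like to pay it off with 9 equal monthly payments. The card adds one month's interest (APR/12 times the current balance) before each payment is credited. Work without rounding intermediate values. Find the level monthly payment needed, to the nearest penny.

£420.38

Monthly rate r = 27.8%/12 = 2.31667% = 0.0231667.
Level-payment amortization: P = B₀·r / (1 − (1+r)^(−n)) = 3380.00·0.0231667 / (1 − 1.02317^(−9)).
Denominator 1 − (1+r)^(−9) = 0.18626583.
P = 78.3033 / 0.18626583 ≈ 420.38.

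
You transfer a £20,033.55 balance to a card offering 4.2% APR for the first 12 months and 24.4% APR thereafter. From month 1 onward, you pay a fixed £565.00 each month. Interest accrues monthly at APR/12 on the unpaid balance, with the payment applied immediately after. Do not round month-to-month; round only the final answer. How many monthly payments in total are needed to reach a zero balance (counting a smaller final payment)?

Promo months 1–12 at r₀ = 4.2%/12 = 0.0035; months 13+ at r₁ = 24.4%/12 = 0.0203333.
After month 12: iterate B ← B·(1+r₀) − £565.00 for 12 months → £13,979.30.
Then at r₁ with £565.00/mo: n₂ = −ln(1 − r₁·B/P)/ln(1+r₁) ≈ 34.74 → 35 more payments.

47 months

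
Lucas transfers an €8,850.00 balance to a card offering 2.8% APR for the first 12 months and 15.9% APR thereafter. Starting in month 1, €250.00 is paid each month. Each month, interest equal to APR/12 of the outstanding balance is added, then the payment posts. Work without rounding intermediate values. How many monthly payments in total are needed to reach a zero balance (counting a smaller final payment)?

Promo months 1–12 at r₀ = 2.8%/12 = 0.00233333; months 13+ at r₁ = 15.9%/12 = 0.01325.
After month 12: iterate B ← B·(1+r₀) − €250.00 for 12 months → €6,062.20.
Then at r₁ with €250.00/mo: n₂ = −ln(1 − r₁·B/P)/ln(1+r₁) ≈ 29.44 → 30 more payments.

42 payments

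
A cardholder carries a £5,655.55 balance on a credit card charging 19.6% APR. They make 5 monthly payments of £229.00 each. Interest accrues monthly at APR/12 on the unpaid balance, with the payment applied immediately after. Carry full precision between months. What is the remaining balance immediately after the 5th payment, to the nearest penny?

£4,949.74

Monthly rate r = 19.6%/12 = 1.63333% = 0.0163333.
Each month: B ← B·(1+r) − £229.00.
Month 1: interest £92.37; balance after payment £5,518.92.
Month 2: interest £90.14; balance after payment £5,380.07.
Month 3: interest £87.87; balance after payment £5,238.94.
Month 4: interest £85.57; balance after payment £5,095.51.
Month 5: interest £83.23; balance after payment £4,949.74.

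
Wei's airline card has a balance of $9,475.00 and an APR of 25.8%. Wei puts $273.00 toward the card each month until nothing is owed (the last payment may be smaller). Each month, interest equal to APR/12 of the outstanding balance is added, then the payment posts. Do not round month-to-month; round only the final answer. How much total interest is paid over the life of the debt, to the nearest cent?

Monthly rate r = 25.8%/12 = 2.15% = 0.0215.
Payoff takes n = ⌈−ln(1 − rB₀/P)/ln(1+r)⌉ = ⌈64.460⌉ = 65 payments; the last is $126.37.
Total paid = 64·$273.00 + $126.37 = $17,598.37.
Total interest = total paid − principal = $17,598.37 − $9,475.00 = $8,123.37.

$8,123.37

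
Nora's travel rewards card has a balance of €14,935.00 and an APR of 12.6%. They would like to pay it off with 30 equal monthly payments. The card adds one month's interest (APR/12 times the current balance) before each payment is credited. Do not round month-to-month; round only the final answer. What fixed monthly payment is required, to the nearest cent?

€582.94

Monthly rate r = 12.6%/12 = 1.05% = 0.0105.
Level-payment amortization: P = B₀·r / (1 − (1+r)^(−n)) = 14935.00·0.0105 / (1 − 1.0105^(−30)).
Denominator 1 − (1+r)^(−30) = 0.269011635.
P = 156.817 / 0.269011635 ≈ 582.94.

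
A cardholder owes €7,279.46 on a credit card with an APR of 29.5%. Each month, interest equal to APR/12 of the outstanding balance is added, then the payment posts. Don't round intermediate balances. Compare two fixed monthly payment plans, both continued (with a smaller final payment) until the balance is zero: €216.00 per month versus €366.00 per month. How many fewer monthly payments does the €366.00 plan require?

Monthly rate r = 29.5%/12 = 2.45833% = 0.0245833.
At €216.00/mo: n = ⌈−ln(1 − rB₀/P)/ln(1+r)⌉ = 73 payments (last €129.66); total interest = total paid − €7,279.46 = €8,402.20.
At €366.00/mo: 28 payments (last €235.41); total interest €2,837.95.
Payments saved = 73 − 28 = 45.

45 fewer payments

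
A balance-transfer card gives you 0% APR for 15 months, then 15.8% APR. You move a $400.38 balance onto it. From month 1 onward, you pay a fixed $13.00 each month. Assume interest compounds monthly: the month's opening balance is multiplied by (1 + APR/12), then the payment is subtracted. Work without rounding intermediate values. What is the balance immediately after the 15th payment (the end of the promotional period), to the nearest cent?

Promo months 1–15 at r₀ = 0%/12 = 0; months 16+ at r₁ = 15.8%/12 = 0.0131667.
After month 15 (no interest yet): B = $400.38 − 15·$13.00 = $205.38.

$205.38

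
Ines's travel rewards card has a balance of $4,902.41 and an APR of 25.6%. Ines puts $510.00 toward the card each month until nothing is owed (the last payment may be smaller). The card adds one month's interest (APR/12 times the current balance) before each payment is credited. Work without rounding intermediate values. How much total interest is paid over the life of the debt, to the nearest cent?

$642.96

Monthly rate r = 25.6%/12 = 2.13333% = 0.0213333.
Payoff takes n = ⌈−ln(1 − rB₀/P)/ln(1+r)⌉ = ⌈10.872⌉ = 11 payments; the last is $445.37.
Total paid = 10·$510.00 + $445.37 = $5,545.37.
Total interest = total paid − principal = $5,545.37 − $4,902.41 = $642.96.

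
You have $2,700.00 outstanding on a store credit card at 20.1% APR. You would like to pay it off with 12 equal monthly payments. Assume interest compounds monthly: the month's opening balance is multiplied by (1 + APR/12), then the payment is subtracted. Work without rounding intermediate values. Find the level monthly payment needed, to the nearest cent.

$250.24

Monthly rate r = 20.1%/12 = 1.675% = 0.01675.
Level-payment amortization: P = B₀·r / (1 − (1+r)^(−n)) = 2700.00·0.01675 / (1 − 1.01675^(−12)).
Denominator 1 − (1+r)^(−12) = 0.180724765.
P = 45.225 / 0.180724765 ≈ 250.24.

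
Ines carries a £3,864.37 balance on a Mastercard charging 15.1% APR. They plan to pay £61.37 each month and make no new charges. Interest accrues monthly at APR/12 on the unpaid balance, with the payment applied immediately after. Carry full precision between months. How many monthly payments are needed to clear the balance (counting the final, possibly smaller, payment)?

Monthly rate r = 15.1%/12 = 1.25833% = 0.0125833.
Recurrence: B ← B·(1+r) − £61.37.
Month 1: interest £48.63; balance after payment £3,851.63.
Month 2: interest £48.47; balance after payment £3,838.72.
Closed form: n = −ln(1 − rB₀/P)/ln(1+r) = −ln(0.20765)/ln(1.01258) ≈ 125.704, so the balance reaches zero during payment 126.

126 payments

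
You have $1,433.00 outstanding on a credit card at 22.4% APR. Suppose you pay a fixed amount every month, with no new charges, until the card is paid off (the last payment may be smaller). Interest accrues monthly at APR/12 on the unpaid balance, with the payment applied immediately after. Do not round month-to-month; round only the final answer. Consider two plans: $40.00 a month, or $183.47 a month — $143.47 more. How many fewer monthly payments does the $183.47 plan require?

51 fewer payments

Monthly rate r = 22.4%/12 = 1.86667% = 0.0186667.
At $40.00/mo: n = ⌈−ln(1 − rB₀/P)/ln(1+r)⌉ = 60 payments (last $29.60); total interest = total paid − $1,433.00 = $956.60.
At $183.47/mo: 9 payments (last $95.95); total interest $130.71.
Payments saved = 60 − 9 = 51.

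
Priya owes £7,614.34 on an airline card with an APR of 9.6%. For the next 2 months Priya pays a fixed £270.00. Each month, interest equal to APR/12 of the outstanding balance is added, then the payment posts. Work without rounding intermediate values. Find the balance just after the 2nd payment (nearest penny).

£7,194.50

Monthly rate r = 9.6%/12 = 0.8% = 0.008.
Each month: B ← B·(1+r) − £270.00.
Month 1: interest £60.91; balance after payment £7,405.25.
Month 2: interest £59.24; balance after payment £7,194.50.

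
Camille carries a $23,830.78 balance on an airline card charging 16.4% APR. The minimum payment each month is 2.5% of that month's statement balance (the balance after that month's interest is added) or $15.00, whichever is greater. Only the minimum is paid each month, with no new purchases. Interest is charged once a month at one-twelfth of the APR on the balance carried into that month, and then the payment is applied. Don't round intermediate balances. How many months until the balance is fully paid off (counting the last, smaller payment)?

Monthly rate r = 16.4%/12 = 1.36667% = 0.0136667.
While 2.5% of the post-interest balance exceeds $15.00, each month B ← (B·(1+r))·(1 − 0.025), i.e. B shrinks by the factor (1+r)·0.975 = 0.98833.
This holds for months 1–315. Entering month 316 the balance is $589.62; 2.5% of the post-interest balance is now below $15.00, so the flat $15.00 minimum applies from here.
From month 316 a fixed $15.00 at rate r clears $589.62 in 57 more payments. Total: 315 + 57 = 372 months.

372 months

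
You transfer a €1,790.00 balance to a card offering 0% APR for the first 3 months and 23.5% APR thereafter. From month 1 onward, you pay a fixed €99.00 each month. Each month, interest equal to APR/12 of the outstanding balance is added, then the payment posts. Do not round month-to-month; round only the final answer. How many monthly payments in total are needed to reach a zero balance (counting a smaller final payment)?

22 months

Promo months 1–3 at r₀ = 0%/12 = 0; months 4+ at r₁ = 23.5%/12 = 0.0195833.
After month 3 (no interest yet): B = €1,790.00 − 3·€99.00 = €1,493.00.
Then at r₁ with €99.00/mo: n₂ = −ln(1 − r₁·B/P)/ln(1+r₁) ≈ 18.05 → 19 more payments.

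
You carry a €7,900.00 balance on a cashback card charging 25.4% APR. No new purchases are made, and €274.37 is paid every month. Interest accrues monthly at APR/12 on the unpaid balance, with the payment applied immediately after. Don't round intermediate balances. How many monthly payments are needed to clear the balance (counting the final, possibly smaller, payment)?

Monthly rate r = 25.4%/12 = 2.11667% = 0.0211667.
Recurrence: B ← B·(1+r) − €274.37.
Month 1: interest €167.22; balance after payment €7,792.85.
Month 2: interest €164.95; balance after payment €7,683.43.
Closed form: n = −ln(1 − rB₀/P)/ln(1+r) = −ln(0.39054)/ln(1.02117) ≈ 44.888, so the balance reaches zero during payment 45.

45 months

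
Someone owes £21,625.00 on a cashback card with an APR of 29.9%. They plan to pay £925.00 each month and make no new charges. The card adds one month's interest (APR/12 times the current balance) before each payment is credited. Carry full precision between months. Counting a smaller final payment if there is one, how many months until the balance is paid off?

Monthly rate r = 29.9%/12 = 2.49167% = 0.0249167.
Recurrence: B ← B·(1+r) − £925.00.
Month 1: interest £538.82; balance after payment £21,238.82.
Month 2: interest £529.20; balance after payment £20,843.02.
Closed form: n = −ln(1 − rB₀/P)/ln(1+r) = −ln(0.41749)/ln(1.02492) ≈ 35.492, so the balance reaches zero during payment 36.

36 payments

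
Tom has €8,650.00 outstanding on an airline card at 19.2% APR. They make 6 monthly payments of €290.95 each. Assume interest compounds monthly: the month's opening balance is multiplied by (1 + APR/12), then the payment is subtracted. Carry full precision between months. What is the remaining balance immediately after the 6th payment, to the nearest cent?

€7,697.30

Monthly rate r = 19.2%/12 = 1.6% = 0.016.
Each month: B ← B·(1+r) − €290.95.
Month 1: interest €138.40; balance after payment €8,497.45.
Month 2: interest €135.96; balance after payment €8,342.46.
Month 3: interest €133.48; balance after payment €8,184.99.
Month 4: interest €130.96; balance after payment €8,025.00.
Month 5: interest €128.40; balance after payment €7,862.45.
Month 6: interest €125.80; balance after payment €7,697.30.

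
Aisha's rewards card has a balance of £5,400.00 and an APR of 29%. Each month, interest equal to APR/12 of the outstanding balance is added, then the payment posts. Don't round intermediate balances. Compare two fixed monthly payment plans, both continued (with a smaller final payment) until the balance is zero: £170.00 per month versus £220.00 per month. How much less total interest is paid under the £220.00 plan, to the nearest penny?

£2,103.93

Monthly rate r = 29%/12 = 2.41667% = 0.0241667.
At £170.00/mo: n = ⌈−ln(1 − rB₀/P)/ln(1+r)⌉ = 62 payments (last £20.59); total interest = total paid − £5,400.00 = £4,990.59.
At £220.00/mo: 38 payments (last £146.66); total interest £2,886.66.
Interest saved = £4,990.59 − £2,886.66 = £2,103.93.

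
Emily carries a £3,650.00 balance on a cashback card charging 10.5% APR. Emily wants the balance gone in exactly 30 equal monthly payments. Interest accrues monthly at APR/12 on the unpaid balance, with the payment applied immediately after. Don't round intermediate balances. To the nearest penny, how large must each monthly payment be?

Monthly rate r = 10.5%/12 = 0.875% = 0.00875.
Level-payment amortization: P = B₀·r / (1 − (1+r)^(−n)) = 3650.00·0.00875 / (1 − 1.00875^(−30)).
Denominator 1 − (1+r)^(−30) = 0.22999496.
P = 31.9375 / 0.22999496 ≈ 138.86.

£138.86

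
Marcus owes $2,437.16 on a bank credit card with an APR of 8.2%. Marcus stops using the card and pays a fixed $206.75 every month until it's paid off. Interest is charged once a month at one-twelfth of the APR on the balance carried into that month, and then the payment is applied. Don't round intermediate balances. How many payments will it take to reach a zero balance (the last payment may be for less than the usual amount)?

Monthly rate r = 8.2%/12 = 0.683333% = 0.00683333.
Recurrence: B ← B·(1+r) − $206.75.
Month 1: interest $16.65; balance after payment $2,247.06.
Month 2: interest $15.35; balance after payment $2,055.67.
Closed form: n = −ln(1 − rB₀/P)/ln(1+r) = −ln(0.91945)/ln(1.00683) ≈ 12.332, so the balance reaches zero during payment 13.

13 months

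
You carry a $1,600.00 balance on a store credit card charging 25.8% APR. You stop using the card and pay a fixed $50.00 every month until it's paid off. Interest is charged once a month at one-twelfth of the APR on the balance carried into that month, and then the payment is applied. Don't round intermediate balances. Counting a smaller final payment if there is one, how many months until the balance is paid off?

Monthly rate r = 25.8%/12 = 2.15% = 0.0215.
Recurrence: B ← B·(1+r) − $50.00.
Month 1: interest $34.40; balance after payment $1,584.40.
Month 2: interest $34.06; balance after payment $1,568.46.
Closed form: n = −ln(1 − rB₀/P)/ln(1+r) = −ln(0.312)/ln(1.0215) ≈ 54.755, so the balance reaches zero during payment 55.

55 months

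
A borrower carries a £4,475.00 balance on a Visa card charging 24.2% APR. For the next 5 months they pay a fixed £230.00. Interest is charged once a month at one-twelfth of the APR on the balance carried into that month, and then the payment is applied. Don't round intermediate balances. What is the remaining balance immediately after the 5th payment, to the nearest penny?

£3,747.47

Monthly rate r = 24.2%/12 = 2.01667% = 0.0201667.
Each month: B ← B·(1+r) − £230.00.
Month 1: interest £90.25; balance after payment £4,335.25.
Month 2: interest £87.43; balance after payment £4,192.67.
Month 3: interest £84.55; balance after payment £4,047.23.
Month 4: interest £81.62; balance after payment £3,898.84.
Month 5: interest £78.63; balance after payment £3,747.47.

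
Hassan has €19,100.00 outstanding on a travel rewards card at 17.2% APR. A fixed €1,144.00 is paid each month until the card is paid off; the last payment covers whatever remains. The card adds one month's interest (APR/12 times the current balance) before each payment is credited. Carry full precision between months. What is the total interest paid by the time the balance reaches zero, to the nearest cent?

€2,888.58

Monthly rate r = 17.2%/12 = 1.43333% = 0.0143333.
Payoff takes n = ⌈−ln(1 − rB₀/P)/ln(1+r)⌉ = ⌈19.220⌉ = 20 payments; the last is €252.58.
Total paid = 19·€1,144.00 + €252.58 = €21,988.58.
Total interest = total paid − principal = €21,988.58 − €19,100.00 = €2,888.58.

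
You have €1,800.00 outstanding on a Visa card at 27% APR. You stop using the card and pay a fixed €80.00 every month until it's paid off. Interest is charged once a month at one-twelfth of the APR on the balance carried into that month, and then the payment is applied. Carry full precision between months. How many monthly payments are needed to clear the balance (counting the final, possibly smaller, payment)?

32 months

Monthly rate r = 27%/12 = 2.25% = 0.0225.
Recurrence: B ← B·(1+r) − €80.00.
Month 1: interest €40.50; balance after payment €1,760.50.
Month 2: interest €39.61; balance after payment €1,720.11.
Closed form: n = −ln(1 − rB₀/P)/ln(1+r) = −ln(0.49375)/ln(1.0225) ≈ 31.717, so the balance reaches zero during payment 32.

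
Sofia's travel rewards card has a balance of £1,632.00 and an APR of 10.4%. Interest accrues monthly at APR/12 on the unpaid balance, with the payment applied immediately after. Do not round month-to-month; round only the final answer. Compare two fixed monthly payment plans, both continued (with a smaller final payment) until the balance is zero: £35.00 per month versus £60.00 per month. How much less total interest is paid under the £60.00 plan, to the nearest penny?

Monthly rate r = 10.4%/12 = 0.866667% = 0.00866667.
At £35.00/mo: n = ⌈−ln(1 − rB₀/P)/ln(1+r)⌉ = 60 payments (last £34.79); total interest = total paid − £1,632.00 = £467.79.
At £60.00/mo: 32 payments (last £9.28); total interest £237.28.
Interest saved = £467.79 − £237.28 = £230.51.

£230.51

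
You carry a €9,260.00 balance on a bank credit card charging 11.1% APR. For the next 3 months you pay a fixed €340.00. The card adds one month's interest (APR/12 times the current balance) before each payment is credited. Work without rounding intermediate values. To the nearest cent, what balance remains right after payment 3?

€8,489.89

Monthly rate r = 11.1%/12 = 0.925% = 0.00925.
Each month: B ← B·(1+r) − €340.00.
Month 1: interest €85.66; balance after payment €9,005.66.
Month 2: interest €83.30; balance after payment €8,748.96.
Month 3: interest €80.93; balance after payment €8,489.89.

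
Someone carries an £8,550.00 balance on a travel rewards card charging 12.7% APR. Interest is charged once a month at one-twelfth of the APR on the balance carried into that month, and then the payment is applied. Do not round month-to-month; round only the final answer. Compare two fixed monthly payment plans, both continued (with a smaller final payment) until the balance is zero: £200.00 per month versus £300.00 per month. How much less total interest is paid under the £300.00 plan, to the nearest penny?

Monthly rate r = 12.7%/12 = 1.05833% = 0.0105833.
At £200.00/mo: n = ⌈−ln(1 − rB₀/P)/ln(1+r)⌉ = 58 payments (last £41.94); total interest = total paid − £8,550.00 = £2,891.94.
At £300.00/mo: 35 payments (last £30.25); total interest £1,680.25.
Interest saved = £2,891.94 − £1,680.25 = £1,211.69.

£1,211.69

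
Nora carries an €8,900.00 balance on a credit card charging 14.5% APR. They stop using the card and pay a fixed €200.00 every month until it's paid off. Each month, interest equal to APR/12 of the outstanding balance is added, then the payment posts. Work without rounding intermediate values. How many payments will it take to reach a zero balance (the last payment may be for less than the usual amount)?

Monthly rate r = 14.5%/12 = 1.20833% = 0.0120833.
Recurrence: B ← B·(1+r) − €200.00.
Month 1: interest €107.54; balance after payment €8,807.54.
Month 2: interest €106.42; balance after payment €8,713.97.
Closed form: n = −ln(1 − rB₀/P)/ln(1+r) = −ln(0.46229)/ln(1.01208) ≈ 64.238, so the balance reaches zero during payment 65.

65 payments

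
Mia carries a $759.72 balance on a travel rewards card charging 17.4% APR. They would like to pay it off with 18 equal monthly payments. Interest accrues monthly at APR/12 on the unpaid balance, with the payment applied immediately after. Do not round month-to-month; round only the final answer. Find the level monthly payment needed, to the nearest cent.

Monthly rate r = 17.4%/12 = 1.45% = 0.0145.
Level-payment amortization: P = B₀·r / (1 − (1+r)^(−n)) = 759.72·0.0145 / (1 − 1.0145^(−18)).
Denominator 1 − (1+r)^(−18) = 0.228274101.
P = 11.0159 / 0.228274101 ≈ 48.26.

$48.26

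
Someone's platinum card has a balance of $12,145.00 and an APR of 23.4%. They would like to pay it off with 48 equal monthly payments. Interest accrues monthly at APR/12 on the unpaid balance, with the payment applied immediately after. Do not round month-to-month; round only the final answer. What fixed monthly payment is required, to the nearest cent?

Monthly rate r = 23.4%/12 = 1.95% = 0.0195.
Level-payment amortization: P = B₀·r / (1 − (1+r)^(−n)) = 12145.00·0.0195 / (1 − 1.0195^(−48)).
Denominator 1 − (1+r)^(−48) = 0.604257262.
P = 236.827 / 0.604257262 ≈ 391.93.

$391.93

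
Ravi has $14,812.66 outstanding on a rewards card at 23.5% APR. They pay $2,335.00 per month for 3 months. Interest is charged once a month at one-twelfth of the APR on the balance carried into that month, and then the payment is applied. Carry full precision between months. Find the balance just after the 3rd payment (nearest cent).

$8,556.98

Monthly rate r = 23.5%/12 = 1.95833% = 0.0195833.
Each month: B ← B·(1+r) − $2,335.00.
Month 1: interest $290.08; balance after payment $12,767.74.
Month 2: interest $250.03; balance after payment $10,682.78.
Month 3: interest $209.20; balance after payment $8,556.98.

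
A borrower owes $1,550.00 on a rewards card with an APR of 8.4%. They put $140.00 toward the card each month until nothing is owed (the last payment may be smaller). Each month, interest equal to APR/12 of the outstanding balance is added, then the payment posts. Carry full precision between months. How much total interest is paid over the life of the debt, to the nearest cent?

Monthly rate r = 8.4%/12 = 0.7% = 0.007.
Payoff takes n = ⌈−ln(1 − rB₀/P)/ln(1+r)⌉ = ⌈11.564⌉ = 12 payments; the last is $79.12.
Total paid = 11·$140.00 + $79.12 = $1,619.12.
Total interest = total paid − principal = $1,619.12 − $1,550.00 = $69.12.

$69.12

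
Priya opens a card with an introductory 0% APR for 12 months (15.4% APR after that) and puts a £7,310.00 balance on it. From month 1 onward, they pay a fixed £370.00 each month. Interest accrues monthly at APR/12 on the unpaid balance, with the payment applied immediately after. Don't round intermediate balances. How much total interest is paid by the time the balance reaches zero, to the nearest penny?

Promo months 1–12 at r₀ = 0%/12 = 0; months 13+ at r₁ = 15.4%/12 = 0.0128333.
After month 12 (no interest yet): B = £7,310.00 − 12·£370.00 = £2,870.00.
Then at r₁ with £370.00/mo: n₂ = −ln(1 − r₁·B/P)/ln(1+r₁) ≈ 8.22 → 9 more payments.
Total paid = 20·£370.00 + £82.86 = £7,482.86; interest = £7,482.86 − £7,310.00 = £172.86.

£172.86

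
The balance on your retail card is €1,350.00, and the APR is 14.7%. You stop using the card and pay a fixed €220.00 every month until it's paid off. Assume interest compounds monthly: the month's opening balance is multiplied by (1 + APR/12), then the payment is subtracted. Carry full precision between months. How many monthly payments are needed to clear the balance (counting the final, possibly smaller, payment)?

Monthly rate r = 14.7%/12 = 1.225% = 0.01225.
Recurrence: B ← B·(1+r) − €220.00.
Month 1: interest €16.54; balance after payment €1,146.54.
Month 2: interest €14.05; balance after payment €940.58.
Closed form: n = −ln(1 − rB₀/P)/ln(1+r) = −ln(0.92483)/ln(1.01225) ≈ 6.418, so the balance reaches zero during payment 7.

7 payments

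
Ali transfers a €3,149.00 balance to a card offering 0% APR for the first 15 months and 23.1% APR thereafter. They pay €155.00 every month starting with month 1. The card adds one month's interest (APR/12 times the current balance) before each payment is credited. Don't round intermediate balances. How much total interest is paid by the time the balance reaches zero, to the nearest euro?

€54

Promo months 1–15 at r₀ = 0%/12 = 0; months 16+ at r₁ = 23.1%/12 = 0.01925.
After month 15 (no interest yet): B = €3,149.00 − 15·€155.00 = €824.00.
Then at r₁ with €155.00/mo: n₂ = −ln(1 − r₁·B/P)/ln(1+r₁) ≈ 5.66 → 6 more payments.
Total paid = 20·€155.00 + €102.95 = €3,202.95; interest = €3,202.95 − €3,149.00 = €53.95.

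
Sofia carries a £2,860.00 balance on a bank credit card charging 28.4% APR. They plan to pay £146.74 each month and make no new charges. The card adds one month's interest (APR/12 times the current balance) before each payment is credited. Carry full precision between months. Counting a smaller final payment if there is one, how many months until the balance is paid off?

Monthly rate r = 28.4%/12 = 2.36667% = 0.0236667.
Recurrence: B ← B·(1+r) − £146.74.
Month 1: interest £67.69; balance after payment £2,780.95.
Month 2: interest £65.82; balance after payment £2,700.02.
Closed form: n = −ln(1 − rB₀/P)/ln(1+r) = −ln(0.53873)/ln(1.02367) ≈ 26.444, so the balance reaches zero during payment 27.

27 months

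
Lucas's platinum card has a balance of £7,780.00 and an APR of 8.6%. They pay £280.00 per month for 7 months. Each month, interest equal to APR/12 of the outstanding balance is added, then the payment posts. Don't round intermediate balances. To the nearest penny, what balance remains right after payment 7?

Monthly rate r = 8.6%/12 = 0.716667% = 0.00716667.
Each month: B ← B·(1+r) − £280.00.
Month 1: interest £55.76; balance after payment £7,555.76.
Month 2: interest £54.15; balance after payment £7,329.91.
Month 3: interest £52.53; balance after payment £7,102.44.
Month 4: interest £50.90; balance after payment £6,873.34.
Month 5: interest £49.26; balance after payment £6,642.60.
Month 6: interest £47.61; balance after payment £6,410.20.
Month 7: interest £45.94; balance after payment £6,176.14.

£6,176.14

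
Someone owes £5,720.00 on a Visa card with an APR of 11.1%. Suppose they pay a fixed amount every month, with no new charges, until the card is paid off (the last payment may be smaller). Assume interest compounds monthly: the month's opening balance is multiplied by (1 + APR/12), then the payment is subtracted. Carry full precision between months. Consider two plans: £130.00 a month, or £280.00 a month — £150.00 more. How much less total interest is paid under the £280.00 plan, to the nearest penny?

Monthly rate r = 11.1%/12 = 0.925% = 0.00925.
At £130.00/mo: n = ⌈−ln(1 − rB₀/P)/ln(1+r)⌉ = 57 payments (last £98.12); total interest = total paid − £5,720.00 = £1,658.12.
At £280.00/mo: 23 payments (last £209.42); total interest £649.42.
Interest saved = £1,658.12 − £649.42 = £1,008.70.

£1,008.70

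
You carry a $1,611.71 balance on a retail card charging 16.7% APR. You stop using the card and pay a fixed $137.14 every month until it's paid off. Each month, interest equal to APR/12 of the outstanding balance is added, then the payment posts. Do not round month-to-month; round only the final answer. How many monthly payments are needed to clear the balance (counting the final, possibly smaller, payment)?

Monthly rate r = 16.7%/12 = 1.39167% = 0.0139167.
Recurrence: B ← B·(1+r) − $137.14.
Month 1: interest $22.43; balance after payment $1,497.00.
Month 2: interest $20.83; balance after payment $1,380.69.
Closed form: n = −ln(1 − rB₀/P)/ln(1+r) = −ln(0.83645)/ln(1.01392) ≈ 12.922, so the balance reaches zero during payment 13.

13 months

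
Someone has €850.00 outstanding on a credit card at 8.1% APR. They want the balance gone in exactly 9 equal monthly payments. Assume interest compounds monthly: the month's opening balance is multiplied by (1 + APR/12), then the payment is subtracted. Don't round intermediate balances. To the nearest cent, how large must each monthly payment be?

Monthly rate r = 8.1%/12 = 0.675% = 0.00675.
Level-payment amortization: P = B₀·r / (1 − (1+r)^(−n)) = 850.00·0.00675 / (1 − 1.00675^(−9)).
Denominator 1 − (1+r)^(−9) = 0.0587494229.
P = 5.7375 / 0.0587494229 ≈ 97.66.

€97.66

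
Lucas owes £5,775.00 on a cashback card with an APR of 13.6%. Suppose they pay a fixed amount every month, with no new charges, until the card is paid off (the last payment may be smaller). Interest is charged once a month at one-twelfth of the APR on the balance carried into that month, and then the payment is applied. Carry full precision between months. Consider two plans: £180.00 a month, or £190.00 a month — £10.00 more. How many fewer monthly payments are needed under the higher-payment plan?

3 fewer payments

Monthly rate r = 13.6%/12 = 1.13333% = 0.0113333.
At £180.00/mo: n = ⌈−ln(1 − rB₀/P)/ln(1+r)⌉ = 41 payments (last £18.65); total interest = total paid − £5,775.00 = £1,443.65.
At £190.00/mo: 38 payments (last £90.33); total interest £1,345.33.
Payments saved = 41 − 38 = 3.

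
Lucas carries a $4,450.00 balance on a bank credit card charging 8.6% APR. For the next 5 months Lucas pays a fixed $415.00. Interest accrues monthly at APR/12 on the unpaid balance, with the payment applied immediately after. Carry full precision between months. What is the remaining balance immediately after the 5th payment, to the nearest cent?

$2,506.80

Monthly rate r = 8.6%/12 = 0.716667% = 0.00716667.
Each month: B ← B·(1+r) − $415.00.
Month 1: interest $31.89; balance after payment $4,066.89.
Month 2: interest $29.15; balance after payment $3,681.04.
Month 3: interest $26.38; balance after payment $3,292.42.
Month 4: interest $23.60; balance after payment $2,901.01.
Month 5: interest $20.79; balance after payment $2,506.80.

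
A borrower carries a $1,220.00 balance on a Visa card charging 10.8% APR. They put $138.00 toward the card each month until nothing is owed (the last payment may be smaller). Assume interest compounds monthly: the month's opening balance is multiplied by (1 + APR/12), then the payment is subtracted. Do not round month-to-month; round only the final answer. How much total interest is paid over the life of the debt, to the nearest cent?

Monthly rate r = 10.8%/12 = 0.9% = 0.009.
Payoff takes n = ⌈−ln(1 − rB₀/P)/ln(1+r)⌉ = ⌈9.254⌉ = 10 payments; the last is $35.10.
Total paid = 9·$138.00 + $35.10 = $1,277.10.
Total interest = total paid − principal = $1,277.10 − $1,220.00 = $57.10.

$57.10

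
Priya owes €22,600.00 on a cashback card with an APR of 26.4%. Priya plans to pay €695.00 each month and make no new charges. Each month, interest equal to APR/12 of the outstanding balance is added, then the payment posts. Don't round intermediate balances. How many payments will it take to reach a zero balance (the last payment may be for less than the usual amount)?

58 months

Monthly rate r = 26.4%/12 = 2.2% = 0.022.
Recurrence: B ← B·(1+r) − €695.00.
Month 1: interest €497.20; balance after payment €22,402.20.
Month 2: interest €492.85; balance after payment €22,200.05.
Closed form: n = −ln(1 − rB₀/P)/ln(1+r) = −ln(0.2846)/ln(1.022) ≈ 57.747, so the balance reaches zero during payment 58.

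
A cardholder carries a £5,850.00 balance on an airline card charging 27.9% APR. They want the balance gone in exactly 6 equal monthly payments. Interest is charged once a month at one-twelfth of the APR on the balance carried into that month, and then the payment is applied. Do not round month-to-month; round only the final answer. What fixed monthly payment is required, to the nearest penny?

Monthly rate r = 27.9%/12 = 2.325% = 0.02325.
Level-payment amortization: P = B₀·r / (1 − (1+r)^(−n)) = 5850.00·0.02325 / (1 − 1.02325^(−6)).
Denominator 1 − (1+r)^(−6) = 0.128816824.
P = 136.012 / 0.128816824 ≈ 1055.86.

£1,055.86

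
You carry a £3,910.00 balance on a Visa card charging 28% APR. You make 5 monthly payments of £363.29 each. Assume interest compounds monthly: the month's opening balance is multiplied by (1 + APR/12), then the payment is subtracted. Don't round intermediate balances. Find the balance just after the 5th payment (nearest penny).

£2,484.74

Monthly rate r = 28%/12 = 2.33333% = 0.0233333.
Each month: B ← B·(1+r) − £363.29.
Month 1: interest £91.23; balance after payment £3,637.94.
Month 2: interest £84.89; balance after payment £3,359.54.
Month 3: interest £78.39; balance after payment £3,074.64.
Month 4: interest £71.74; balance after payment £2,783.09.
Month 5: interest £64.94; balance after payment £2,484.74.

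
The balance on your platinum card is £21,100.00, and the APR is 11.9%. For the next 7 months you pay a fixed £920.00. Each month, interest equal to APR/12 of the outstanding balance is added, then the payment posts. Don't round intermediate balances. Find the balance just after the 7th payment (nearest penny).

£15,974.21

Monthly rate r = 11.9%/12 = 0.991667% = 0.00991667.
Each month: B ← B·(1+r) − £920.00.
Month 1: interest £209.24; balance after payment £20,389.24.
Month 2: interest £202.19; balance after payment £19,671.43.
Month 3: interest £195.08; balance after payment £18,946.51.
Month 4: interest £187.89; balance after payment £18,214.40.
Month 5: interest £180.63; balance after payment £17,475.02.
Month 6: interest £173.29; balance after payment £16,728.32.
Month 7: interest £165.89; balance after payment £15,974.21.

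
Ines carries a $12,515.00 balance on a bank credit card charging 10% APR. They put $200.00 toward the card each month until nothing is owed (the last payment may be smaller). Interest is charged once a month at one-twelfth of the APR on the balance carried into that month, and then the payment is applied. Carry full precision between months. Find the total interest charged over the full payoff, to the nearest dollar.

Monthly rate r = 10%/12 = 0.833333% = 0.00833333.
Payoff takes n = ⌈−ln(1 − rB₀/P)/ln(1+r)⌉ = ⌈88.809⌉ = 89 payments; the last is $162.02.
Total paid = 88·$200.00 + $162.02 = $17,762.02.
Total interest = total paid − principal = $17,762.02 − $12,515.00 = $5,247.02.

$5,247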